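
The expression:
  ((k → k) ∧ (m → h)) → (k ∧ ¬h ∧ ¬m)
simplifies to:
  ¬h ∧ (k ∨ m)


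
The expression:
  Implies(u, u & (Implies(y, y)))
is always true.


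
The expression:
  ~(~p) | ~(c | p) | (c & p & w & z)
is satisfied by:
  {p: True, c: False}
  {c: False, p: False}
  {c: True, p: True}


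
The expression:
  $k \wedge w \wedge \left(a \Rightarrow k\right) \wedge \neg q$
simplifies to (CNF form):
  $k \wedge w \wedge \neg q$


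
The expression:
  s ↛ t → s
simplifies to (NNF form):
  True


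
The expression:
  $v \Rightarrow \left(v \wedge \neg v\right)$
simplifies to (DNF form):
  $\neg v$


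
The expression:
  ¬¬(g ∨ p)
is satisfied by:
  {g: True, p: True}
  {g: True, p: False}
  {p: True, g: False}


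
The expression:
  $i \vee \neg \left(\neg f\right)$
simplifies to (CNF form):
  $f \vee i$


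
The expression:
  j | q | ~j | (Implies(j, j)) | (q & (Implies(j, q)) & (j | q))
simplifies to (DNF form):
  True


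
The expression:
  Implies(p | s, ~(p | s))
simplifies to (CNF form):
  ~p & ~s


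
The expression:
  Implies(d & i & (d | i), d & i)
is always true.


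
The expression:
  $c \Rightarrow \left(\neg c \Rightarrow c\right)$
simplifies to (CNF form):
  $\text{True}$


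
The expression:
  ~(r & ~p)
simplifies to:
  p | ~r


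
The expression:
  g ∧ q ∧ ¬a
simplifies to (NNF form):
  g ∧ q ∧ ¬a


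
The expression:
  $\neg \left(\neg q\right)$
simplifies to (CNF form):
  $q$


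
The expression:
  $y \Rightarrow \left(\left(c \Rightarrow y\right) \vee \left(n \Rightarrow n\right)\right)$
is always true.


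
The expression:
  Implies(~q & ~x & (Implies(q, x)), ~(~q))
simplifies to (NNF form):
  q | x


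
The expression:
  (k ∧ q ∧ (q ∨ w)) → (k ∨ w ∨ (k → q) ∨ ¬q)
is always true.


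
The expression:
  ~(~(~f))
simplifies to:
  ~f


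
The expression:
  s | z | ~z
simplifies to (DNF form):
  True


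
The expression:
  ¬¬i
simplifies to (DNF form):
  i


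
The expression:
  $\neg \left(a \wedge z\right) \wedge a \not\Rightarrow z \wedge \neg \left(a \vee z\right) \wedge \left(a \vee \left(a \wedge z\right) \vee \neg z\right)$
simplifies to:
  $\text{False}$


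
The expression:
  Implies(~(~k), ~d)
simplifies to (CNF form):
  ~d | ~k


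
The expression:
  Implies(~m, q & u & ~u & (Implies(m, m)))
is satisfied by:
  {m: True}


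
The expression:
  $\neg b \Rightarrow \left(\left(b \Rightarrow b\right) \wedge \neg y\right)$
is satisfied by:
  {b: True, y: False}
  {y: False, b: False}
  {y: True, b: True}


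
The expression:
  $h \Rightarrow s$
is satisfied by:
  {s: True, h: False}
  {h: False, s: False}
  {h: True, s: True}


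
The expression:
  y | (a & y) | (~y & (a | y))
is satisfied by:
  {a: True, y: True}
  {a: True, y: False}
  {y: True, a: False}


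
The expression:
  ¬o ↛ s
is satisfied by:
  {s: True, o: False}
  {o: False, s: False}
  {o: True, s: True}


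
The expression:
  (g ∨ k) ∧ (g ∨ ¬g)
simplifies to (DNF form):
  g ∨ k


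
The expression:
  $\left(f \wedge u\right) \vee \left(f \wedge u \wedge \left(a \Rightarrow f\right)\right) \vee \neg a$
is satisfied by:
  {u: True, f: True, a: False}
  {u: True, f: False, a: False}
  {f: True, u: False, a: False}
  {u: False, f: False, a: False}
  {a: True, u: True, f: True}


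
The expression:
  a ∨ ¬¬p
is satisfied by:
  {a: True, p: True}
  {a: True, p: False}
  {p: True, a: False}


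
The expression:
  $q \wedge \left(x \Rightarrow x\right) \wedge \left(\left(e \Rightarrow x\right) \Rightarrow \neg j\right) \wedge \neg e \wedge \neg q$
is never true.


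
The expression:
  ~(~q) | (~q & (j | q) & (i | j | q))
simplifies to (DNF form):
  j | q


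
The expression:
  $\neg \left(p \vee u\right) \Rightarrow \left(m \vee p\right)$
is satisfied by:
  {u: True, m: True, p: True}
  {u: True, m: True, p: False}
  {u: True, p: True, m: False}
  {u: True, p: False, m: False}
  {m: True, p: True, u: False}
  {m: True, p: False, u: False}
  {p: True, m: False, u: False}


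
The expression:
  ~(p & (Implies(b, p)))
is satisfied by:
  {p: False}


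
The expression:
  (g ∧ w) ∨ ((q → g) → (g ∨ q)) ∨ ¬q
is always true.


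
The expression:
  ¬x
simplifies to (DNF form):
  ¬x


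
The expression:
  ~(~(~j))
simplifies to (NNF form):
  ~j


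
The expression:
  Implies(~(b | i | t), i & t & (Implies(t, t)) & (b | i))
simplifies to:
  b | i | t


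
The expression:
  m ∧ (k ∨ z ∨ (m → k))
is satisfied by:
  {m: True, k: True, z: True}
  {m: True, k: True, z: False}
  {m: True, z: True, k: False}


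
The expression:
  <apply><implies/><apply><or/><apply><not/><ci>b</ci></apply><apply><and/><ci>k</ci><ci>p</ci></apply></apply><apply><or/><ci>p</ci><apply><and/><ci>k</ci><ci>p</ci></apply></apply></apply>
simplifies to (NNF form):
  <apply><or/><ci>b</ci><ci>p</ci></apply>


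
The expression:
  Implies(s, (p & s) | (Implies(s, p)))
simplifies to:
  p | ~s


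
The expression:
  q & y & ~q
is never true.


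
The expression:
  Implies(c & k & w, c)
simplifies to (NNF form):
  True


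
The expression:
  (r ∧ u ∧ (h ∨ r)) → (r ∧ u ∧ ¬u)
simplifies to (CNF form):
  ¬r ∨ ¬u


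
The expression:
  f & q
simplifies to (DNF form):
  f & q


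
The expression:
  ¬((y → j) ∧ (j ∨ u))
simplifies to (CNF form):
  ¬j ∧ (y ∨ ¬u)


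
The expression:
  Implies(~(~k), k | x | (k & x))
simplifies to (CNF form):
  True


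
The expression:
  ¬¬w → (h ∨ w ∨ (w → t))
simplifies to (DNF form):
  True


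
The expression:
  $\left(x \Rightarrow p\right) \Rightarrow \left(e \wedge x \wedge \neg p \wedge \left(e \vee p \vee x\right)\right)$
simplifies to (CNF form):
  $x \wedge \neg p$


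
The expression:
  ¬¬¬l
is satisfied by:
  {l: False}


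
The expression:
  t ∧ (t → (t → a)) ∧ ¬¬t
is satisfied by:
  {t: True, a: True}


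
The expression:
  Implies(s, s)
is always true.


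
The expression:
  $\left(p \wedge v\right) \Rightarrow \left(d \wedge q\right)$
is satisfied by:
  {d: True, q: True, p: False, v: False}
  {d: True, q: False, p: False, v: False}
  {q: True, d: False, p: False, v: False}
  {d: False, q: False, p: False, v: False}
  {d: True, v: True, q: True, p: False}
  {d: True, v: True, q: False, p: False}
  {v: True, q: True, d: False, p: False}
  {v: True, d: False, q: False, p: False}
  {d: True, p: True, q: True, v: False}
  {d: True, p: True, q: False, v: False}
  {p: True, q: True, d: False, v: False}
  {p: True, d: False, q: False, v: False}
  {d: True, v: True, p: True, q: True}


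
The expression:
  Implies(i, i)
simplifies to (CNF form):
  True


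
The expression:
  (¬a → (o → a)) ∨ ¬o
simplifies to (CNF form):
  a ∨ ¬o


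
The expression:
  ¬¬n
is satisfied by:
  {n: True}


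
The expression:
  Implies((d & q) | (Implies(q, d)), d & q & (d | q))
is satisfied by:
  {q: True}


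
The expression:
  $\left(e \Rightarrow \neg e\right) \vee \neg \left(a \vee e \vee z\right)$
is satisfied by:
  {e: False}


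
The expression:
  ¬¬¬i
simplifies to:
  ¬i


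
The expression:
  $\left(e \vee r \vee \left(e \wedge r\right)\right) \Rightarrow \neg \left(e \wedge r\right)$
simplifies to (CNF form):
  $\neg e \vee \neg r$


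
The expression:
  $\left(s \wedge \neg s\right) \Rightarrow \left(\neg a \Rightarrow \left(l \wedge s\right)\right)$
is always true.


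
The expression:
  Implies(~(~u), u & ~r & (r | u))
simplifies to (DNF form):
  ~r | ~u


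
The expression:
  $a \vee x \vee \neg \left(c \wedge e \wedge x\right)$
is always true.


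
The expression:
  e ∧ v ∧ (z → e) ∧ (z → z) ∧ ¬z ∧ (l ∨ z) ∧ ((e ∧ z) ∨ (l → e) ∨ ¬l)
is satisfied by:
  {v: True, e: True, l: True, z: False}


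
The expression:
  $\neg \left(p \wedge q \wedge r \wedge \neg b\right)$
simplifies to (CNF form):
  $b \vee \neg p \vee \neg q \vee \neg r$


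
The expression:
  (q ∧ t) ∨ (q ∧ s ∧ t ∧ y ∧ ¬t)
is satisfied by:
  {t: True, q: True}


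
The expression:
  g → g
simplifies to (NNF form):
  True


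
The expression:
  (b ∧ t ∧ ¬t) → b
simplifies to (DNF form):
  True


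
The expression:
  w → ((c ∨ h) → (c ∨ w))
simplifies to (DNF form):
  True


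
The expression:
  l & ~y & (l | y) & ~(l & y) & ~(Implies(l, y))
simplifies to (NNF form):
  l & ~y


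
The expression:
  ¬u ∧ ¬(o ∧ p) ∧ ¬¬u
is never true.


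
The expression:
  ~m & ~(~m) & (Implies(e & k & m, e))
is never true.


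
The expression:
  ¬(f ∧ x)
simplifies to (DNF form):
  ¬f ∨ ¬x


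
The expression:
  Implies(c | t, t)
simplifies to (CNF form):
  t | ~c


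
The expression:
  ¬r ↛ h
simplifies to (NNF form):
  h ∨ ¬r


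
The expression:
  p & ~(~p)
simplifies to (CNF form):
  p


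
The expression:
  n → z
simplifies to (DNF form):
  z ∨ ¬n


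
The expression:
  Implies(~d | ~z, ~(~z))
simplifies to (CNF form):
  z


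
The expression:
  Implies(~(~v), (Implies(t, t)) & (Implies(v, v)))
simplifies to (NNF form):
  True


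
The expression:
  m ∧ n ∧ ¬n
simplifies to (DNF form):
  False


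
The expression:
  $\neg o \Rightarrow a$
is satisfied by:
  {a: True, o: True}
  {a: True, o: False}
  {o: True, a: False}


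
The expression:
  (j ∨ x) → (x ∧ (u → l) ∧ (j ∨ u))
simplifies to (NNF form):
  (¬j ∧ ¬x) ∨ (j ∧ x ∧ ¬u) ∨ (l ∧ u ∧ x)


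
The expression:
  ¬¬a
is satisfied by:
  {a: True}


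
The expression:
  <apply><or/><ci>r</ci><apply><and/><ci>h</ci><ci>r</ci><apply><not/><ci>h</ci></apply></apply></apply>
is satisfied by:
  {r: True}


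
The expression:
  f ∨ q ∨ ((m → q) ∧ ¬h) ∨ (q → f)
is always true.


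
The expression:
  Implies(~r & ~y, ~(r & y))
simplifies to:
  True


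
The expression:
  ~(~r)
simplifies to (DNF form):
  r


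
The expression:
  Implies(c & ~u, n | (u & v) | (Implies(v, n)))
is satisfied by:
  {n: True, u: True, v: False, c: False}
  {n: True, v: False, u: False, c: False}
  {u: True, n: False, v: False, c: False}
  {n: False, v: False, u: False, c: False}
  {c: True, n: True, u: True, v: False}
  {c: True, n: True, v: False, u: False}
  {c: True, u: True, n: False, v: False}
  {c: True, n: False, v: False, u: False}
  {n: True, v: True, u: True, c: False}
  {n: True, v: True, c: False, u: False}
  {v: True, u: True, c: False, n: False}
  {v: True, c: False, u: False, n: False}
  {n: True, v: True, c: True, u: True}
  {n: True, v: True, c: True, u: False}
  {v: True, c: True, u: True, n: False}


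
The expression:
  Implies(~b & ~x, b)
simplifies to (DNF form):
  b | x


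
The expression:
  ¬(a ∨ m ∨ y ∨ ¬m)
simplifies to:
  False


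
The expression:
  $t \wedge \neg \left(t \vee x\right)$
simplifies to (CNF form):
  $\text{False}$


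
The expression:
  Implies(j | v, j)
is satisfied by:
  {j: True, v: False}
  {v: False, j: False}
  {v: True, j: True}


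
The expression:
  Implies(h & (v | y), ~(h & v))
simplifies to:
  ~h | ~v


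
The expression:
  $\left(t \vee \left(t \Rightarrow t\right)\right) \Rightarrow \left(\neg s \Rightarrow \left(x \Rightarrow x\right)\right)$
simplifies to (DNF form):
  $\text{True}$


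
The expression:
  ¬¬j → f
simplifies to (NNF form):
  f ∨ ¬j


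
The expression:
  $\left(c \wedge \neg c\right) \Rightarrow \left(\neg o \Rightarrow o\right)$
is always true.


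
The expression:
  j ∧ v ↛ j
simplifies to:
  False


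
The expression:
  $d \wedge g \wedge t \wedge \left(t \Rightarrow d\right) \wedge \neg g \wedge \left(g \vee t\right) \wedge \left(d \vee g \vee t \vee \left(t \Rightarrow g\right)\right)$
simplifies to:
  $\text{False}$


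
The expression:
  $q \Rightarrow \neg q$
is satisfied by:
  {q: False}


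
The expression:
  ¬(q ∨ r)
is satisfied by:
  {q: False, r: False}


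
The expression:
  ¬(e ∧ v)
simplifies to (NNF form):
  ¬e ∨ ¬v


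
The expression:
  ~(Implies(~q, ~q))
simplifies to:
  False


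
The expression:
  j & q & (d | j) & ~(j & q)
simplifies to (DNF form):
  False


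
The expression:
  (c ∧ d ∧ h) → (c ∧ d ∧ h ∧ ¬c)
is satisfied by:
  {h: False, c: False, d: False}
  {d: True, h: False, c: False}
  {c: True, h: False, d: False}
  {d: True, c: True, h: False}
  {h: True, d: False, c: False}
  {d: True, h: True, c: False}
  {c: True, h: True, d: False}


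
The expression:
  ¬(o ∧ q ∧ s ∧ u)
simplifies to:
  ¬o ∨ ¬q ∨ ¬s ∨ ¬u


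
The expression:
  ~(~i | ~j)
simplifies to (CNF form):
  i & j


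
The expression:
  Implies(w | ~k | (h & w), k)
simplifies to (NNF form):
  k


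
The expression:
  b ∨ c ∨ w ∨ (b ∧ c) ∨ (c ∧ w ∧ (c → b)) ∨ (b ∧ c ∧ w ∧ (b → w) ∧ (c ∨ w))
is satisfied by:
  {b: True, c: True, w: True}
  {b: True, c: True, w: False}
  {b: True, w: True, c: False}
  {b: True, w: False, c: False}
  {c: True, w: True, b: False}
  {c: True, w: False, b: False}
  {w: True, c: False, b: False}


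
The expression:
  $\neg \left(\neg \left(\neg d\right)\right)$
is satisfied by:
  {d: False}


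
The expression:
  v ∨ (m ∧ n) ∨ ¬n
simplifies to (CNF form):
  m ∨ v ∨ ¬n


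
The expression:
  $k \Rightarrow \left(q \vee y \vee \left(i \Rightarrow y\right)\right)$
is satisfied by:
  {q: True, y: True, k: False, i: False}
  {q: True, k: False, y: False, i: False}
  {y: True, q: False, k: False, i: False}
  {q: False, k: False, y: False, i: False}
  {i: True, q: True, y: True, k: False}
  {i: True, q: True, k: False, y: False}
  {i: True, y: True, q: False, k: False}
  {i: True, q: False, k: False, y: False}
  {q: True, k: True, y: True, i: False}
  {q: True, k: True, i: False, y: False}
  {k: True, y: True, i: False, q: False}
  {k: True, i: False, y: False, q: False}
  {q: True, k: True, i: True, y: True}
  {q: True, k: True, i: True, y: False}
  {k: True, i: True, y: True, q: False}


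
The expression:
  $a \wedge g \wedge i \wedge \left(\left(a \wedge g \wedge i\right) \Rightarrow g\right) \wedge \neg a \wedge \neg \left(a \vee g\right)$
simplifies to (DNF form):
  $\text{False}$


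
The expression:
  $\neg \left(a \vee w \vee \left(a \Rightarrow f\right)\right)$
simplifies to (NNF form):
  $\text{False}$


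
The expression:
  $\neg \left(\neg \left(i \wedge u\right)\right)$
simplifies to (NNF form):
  $i \wedge u$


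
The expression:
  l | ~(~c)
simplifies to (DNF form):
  c | l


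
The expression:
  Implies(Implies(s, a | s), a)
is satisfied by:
  {a: True}


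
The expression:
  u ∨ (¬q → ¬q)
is always true.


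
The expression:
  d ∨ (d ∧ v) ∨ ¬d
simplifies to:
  True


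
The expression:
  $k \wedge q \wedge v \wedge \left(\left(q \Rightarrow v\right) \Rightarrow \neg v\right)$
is never true.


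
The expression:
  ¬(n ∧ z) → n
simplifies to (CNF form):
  n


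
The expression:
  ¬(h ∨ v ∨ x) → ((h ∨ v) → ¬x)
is always true.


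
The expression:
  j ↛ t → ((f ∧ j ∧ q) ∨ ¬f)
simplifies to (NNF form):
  q ∨ t ∨ ¬f ∨ ¬j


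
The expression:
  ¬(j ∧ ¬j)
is always true.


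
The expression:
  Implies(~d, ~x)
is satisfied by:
  {d: True, x: False}
  {x: False, d: False}
  {x: True, d: True}


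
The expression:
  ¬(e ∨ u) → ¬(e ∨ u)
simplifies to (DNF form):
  True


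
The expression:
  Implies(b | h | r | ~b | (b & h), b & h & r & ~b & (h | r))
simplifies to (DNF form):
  False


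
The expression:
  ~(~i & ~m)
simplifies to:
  i | m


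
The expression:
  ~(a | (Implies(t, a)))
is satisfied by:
  {t: True, a: False}


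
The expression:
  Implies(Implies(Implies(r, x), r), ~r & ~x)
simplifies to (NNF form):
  ~r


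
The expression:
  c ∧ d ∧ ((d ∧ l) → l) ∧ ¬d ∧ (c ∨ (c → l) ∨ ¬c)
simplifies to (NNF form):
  False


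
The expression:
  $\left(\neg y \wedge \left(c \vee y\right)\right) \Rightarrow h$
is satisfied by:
  {h: True, y: True, c: False}
  {h: True, c: False, y: False}
  {y: True, c: False, h: False}
  {y: False, c: False, h: False}
  {h: True, y: True, c: True}
  {h: True, c: True, y: False}
  {y: True, c: True, h: False}


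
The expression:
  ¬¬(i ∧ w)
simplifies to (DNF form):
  i ∧ w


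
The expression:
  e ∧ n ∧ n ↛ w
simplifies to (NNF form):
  e ∧ n ∧ ¬w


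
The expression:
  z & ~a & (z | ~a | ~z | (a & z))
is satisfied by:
  {z: True, a: False}


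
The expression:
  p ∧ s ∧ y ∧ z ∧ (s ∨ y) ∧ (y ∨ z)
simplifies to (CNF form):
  p ∧ s ∧ y ∧ z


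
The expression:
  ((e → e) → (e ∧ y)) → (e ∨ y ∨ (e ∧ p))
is always true.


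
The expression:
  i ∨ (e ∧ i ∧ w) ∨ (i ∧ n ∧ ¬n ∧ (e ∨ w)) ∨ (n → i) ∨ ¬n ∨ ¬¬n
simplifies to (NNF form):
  True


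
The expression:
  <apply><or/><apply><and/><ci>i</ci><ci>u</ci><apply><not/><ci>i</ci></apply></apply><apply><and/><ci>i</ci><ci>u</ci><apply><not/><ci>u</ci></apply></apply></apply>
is never true.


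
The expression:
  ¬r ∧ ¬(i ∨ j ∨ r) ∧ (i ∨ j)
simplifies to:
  False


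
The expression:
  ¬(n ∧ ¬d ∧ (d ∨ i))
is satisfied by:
  {d: True, i: False, n: False}
  {i: False, n: False, d: False}
  {n: True, d: True, i: False}
  {n: True, i: False, d: False}
  {d: True, i: True, n: False}
  {i: True, d: False, n: False}
  {n: True, i: True, d: True}


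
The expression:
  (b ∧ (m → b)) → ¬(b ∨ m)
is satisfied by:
  {b: False}


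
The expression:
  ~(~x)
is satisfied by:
  {x: True}


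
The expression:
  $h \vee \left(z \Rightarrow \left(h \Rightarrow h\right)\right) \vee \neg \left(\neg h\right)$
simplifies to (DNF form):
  $\text{True}$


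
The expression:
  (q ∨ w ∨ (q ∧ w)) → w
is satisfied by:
  {w: True, q: False}
  {q: False, w: False}
  {q: True, w: True}


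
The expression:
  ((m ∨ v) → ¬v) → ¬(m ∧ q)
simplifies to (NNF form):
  v ∨ ¬m ∨ ¬q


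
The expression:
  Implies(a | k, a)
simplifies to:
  a | ~k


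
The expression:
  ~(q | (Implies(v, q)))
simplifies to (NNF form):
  v & ~q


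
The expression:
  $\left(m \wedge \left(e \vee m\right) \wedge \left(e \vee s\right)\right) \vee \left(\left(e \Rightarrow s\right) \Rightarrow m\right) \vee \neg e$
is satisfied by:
  {m: True, s: False, e: False}
  {s: False, e: False, m: False}
  {m: True, e: True, s: False}
  {e: True, s: False, m: False}
  {m: True, s: True, e: False}
  {s: True, m: False, e: False}
  {m: True, e: True, s: True}


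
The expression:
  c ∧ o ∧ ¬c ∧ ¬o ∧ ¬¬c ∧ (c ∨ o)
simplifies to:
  False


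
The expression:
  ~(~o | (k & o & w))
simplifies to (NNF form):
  o & (~k | ~w)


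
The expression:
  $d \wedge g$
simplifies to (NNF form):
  $d \wedge g$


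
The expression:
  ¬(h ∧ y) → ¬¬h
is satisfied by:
  {h: True}


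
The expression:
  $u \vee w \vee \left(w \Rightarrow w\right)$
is always true.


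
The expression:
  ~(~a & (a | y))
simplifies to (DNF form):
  a | ~y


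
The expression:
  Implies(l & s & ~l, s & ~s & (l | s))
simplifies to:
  True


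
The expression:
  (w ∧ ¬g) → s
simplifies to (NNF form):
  g ∨ s ∨ ¬w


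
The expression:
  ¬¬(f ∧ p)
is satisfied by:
  {p: True, f: True}


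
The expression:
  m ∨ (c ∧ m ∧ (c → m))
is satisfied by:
  {m: True}


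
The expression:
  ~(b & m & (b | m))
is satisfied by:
  {m: False, b: False}
  {b: True, m: False}
  {m: True, b: False}


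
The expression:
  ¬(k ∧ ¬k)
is always true.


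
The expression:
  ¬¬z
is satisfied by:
  {z: True}


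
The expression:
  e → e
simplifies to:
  True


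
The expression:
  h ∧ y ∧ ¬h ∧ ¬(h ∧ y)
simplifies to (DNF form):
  False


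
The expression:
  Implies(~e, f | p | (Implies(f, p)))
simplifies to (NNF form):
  True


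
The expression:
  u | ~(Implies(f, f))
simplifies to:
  u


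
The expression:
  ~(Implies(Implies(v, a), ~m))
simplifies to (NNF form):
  m & (a | ~v)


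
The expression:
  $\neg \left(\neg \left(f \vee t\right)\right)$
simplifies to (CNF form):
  $f \vee t$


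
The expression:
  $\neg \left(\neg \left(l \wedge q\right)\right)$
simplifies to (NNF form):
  $l \wedge q$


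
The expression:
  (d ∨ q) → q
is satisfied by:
  {q: True, d: False}
  {d: False, q: False}
  {d: True, q: True}


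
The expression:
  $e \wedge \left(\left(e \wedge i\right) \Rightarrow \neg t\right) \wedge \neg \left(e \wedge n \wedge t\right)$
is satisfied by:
  {e: True, i: False, t: False, n: False}
  {n: True, e: True, i: False, t: False}
  {e: True, i: True, n: False, t: False}
  {n: True, e: True, i: True, t: False}
  {t: True, e: True, n: False, i: False}


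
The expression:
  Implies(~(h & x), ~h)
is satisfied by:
  {x: True, h: False}
  {h: False, x: False}
  {h: True, x: True}


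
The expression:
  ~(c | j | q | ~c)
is never true.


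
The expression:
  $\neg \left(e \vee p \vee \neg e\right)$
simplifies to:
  $\text{False}$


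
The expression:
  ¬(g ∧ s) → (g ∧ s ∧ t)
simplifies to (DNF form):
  g ∧ s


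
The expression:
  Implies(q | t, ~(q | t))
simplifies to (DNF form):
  ~q & ~t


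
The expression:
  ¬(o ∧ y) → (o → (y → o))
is always true.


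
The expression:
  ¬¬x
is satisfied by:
  {x: True}


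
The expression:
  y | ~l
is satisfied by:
  {y: True, l: False}
  {l: False, y: False}
  {l: True, y: True}


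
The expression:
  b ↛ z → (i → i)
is always true.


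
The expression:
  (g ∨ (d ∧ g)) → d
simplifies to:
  d ∨ ¬g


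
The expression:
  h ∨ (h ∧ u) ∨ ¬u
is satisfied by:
  {h: True, u: False}
  {u: False, h: False}
  {u: True, h: True}


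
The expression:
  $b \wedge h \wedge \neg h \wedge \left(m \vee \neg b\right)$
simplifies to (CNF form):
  $\text{False}$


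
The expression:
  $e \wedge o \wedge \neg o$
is never true.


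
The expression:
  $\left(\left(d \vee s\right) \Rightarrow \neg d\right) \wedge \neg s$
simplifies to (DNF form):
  $\neg d \wedge \neg s$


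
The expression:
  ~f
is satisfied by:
  {f: False}


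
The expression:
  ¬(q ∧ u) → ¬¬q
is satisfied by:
  {q: True}


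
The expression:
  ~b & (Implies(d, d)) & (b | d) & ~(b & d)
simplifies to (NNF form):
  d & ~b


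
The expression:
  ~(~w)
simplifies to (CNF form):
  w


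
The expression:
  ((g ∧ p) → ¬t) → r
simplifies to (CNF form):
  (g ∨ r) ∧ (p ∨ r) ∧ (r ∨ t)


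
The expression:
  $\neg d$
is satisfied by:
  {d: False}


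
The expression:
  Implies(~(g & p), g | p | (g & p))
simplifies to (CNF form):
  g | p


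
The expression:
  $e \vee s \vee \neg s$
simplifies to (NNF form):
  $\text{True}$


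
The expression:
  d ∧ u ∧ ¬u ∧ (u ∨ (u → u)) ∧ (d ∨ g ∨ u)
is never true.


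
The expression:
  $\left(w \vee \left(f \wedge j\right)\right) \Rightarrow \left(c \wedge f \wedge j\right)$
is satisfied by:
  {c: True, f: False, w: False, j: False}
  {j: False, f: False, c: False, w: False}
  {j: True, c: True, f: False, w: False}
  {j: True, f: False, c: False, w: False}
  {c: True, f: True, j: False, w: False}
  {f: True, j: False, c: False, w: False}
  {j: True, c: True, f: True, w: False}
  {w: True, j: True, f: True, c: True}


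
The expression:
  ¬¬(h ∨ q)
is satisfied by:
  {q: True, h: True}
  {q: True, h: False}
  {h: True, q: False}


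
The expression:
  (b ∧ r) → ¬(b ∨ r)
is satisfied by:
  {b: False, r: False}
  {r: True, b: False}
  {b: True, r: False}


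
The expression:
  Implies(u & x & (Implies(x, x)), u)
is always true.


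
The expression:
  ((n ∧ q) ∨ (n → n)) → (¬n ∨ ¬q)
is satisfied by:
  {q: False, n: False}
  {n: True, q: False}
  {q: True, n: False}


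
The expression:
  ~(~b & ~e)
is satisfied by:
  {b: True, e: True}
  {b: True, e: False}
  {e: True, b: False}


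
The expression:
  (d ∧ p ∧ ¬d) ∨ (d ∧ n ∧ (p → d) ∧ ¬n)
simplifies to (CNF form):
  False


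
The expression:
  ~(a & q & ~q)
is always true.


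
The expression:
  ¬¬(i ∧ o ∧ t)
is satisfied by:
  {t: True, i: True, o: True}


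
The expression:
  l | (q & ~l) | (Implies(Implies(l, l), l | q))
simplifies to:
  l | q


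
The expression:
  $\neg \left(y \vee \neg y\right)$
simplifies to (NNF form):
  $\text{False}$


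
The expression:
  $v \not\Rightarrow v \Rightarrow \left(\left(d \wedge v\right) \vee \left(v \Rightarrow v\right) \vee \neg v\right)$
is always true.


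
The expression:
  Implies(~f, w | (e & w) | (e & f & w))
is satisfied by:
  {w: True, f: True}
  {w: True, f: False}
  {f: True, w: False}


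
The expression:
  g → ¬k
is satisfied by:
  {g: False, k: False}
  {k: True, g: False}
  {g: True, k: False}


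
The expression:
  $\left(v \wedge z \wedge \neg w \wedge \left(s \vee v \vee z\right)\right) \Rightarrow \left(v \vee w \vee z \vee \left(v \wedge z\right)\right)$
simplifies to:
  $\text{True}$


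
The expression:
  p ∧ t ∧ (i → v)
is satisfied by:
  {t: True, p: True, v: True, i: False}
  {t: True, p: True, v: False, i: False}
  {t: True, p: True, i: True, v: True}


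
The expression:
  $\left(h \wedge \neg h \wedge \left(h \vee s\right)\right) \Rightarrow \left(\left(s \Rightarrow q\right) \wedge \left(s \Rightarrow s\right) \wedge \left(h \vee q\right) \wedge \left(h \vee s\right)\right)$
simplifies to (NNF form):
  $\text{True}$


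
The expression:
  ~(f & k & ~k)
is always true.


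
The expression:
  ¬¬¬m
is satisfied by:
  {m: False}


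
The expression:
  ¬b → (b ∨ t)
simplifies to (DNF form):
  b ∨ t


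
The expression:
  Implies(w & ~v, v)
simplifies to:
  v | ~w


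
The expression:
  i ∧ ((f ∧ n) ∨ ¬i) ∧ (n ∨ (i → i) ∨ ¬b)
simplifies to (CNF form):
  f ∧ i ∧ n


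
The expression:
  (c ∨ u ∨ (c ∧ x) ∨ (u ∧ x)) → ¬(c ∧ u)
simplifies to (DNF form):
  ¬c ∨ ¬u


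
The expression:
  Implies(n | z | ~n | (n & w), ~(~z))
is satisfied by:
  {z: True}


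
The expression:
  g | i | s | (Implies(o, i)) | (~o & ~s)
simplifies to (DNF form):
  g | i | s | ~o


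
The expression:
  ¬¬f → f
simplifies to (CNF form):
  True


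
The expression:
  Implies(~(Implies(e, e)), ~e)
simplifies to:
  True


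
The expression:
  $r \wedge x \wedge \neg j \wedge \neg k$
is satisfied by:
  {r: True, x: True, j: False, k: False}


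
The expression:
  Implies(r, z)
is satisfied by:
  {z: True, r: False}
  {r: False, z: False}
  {r: True, z: True}


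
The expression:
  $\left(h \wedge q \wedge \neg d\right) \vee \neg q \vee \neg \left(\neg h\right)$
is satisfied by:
  {h: True, q: False}
  {q: False, h: False}
  {q: True, h: True}


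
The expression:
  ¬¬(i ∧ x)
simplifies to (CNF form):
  i ∧ x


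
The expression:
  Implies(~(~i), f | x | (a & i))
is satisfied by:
  {a: True, x: True, f: True, i: False}
  {a: True, x: True, f: False, i: False}
  {a: True, f: True, i: False, x: False}
  {a: True, f: False, i: False, x: False}
  {x: True, f: True, i: False, a: False}
  {x: True, f: False, i: False, a: False}
  {f: True, x: False, i: False, a: False}
  {f: False, x: False, i: False, a: False}
  {a: True, x: True, i: True, f: True}
  {a: True, x: True, i: True, f: False}
  {a: True, i: True, f: True, x: False}
  {a: True, i: True, f: False, x: False}
  {i: True, x: True, f: True, a: False}
  {i: True, x: True, f: False, a: False}
  {i: True, f: True, x: False, a: False}


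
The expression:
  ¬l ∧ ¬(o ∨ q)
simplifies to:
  ¬l ∧ ¬o ∧ ¬q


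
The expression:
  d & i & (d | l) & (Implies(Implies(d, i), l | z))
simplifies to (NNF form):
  d & i & (l | z)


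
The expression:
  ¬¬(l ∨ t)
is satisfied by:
  {t: True, l: True}
  {t: True, l: False}
  {l: True, t: False}


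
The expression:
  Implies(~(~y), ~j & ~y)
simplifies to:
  ~y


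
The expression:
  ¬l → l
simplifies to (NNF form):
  l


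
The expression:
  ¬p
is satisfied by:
  {p: False}


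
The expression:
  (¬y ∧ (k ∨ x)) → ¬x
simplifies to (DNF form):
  y ∨ ¬x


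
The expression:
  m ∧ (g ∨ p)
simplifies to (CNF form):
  m ∧ (g ∨ p)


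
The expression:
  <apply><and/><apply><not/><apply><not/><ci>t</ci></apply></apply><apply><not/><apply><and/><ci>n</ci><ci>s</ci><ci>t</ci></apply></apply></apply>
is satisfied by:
  {t: True, s: False, n: False}
  {t: True, n: True, s: False}
  {t: True, s: True, n: False}


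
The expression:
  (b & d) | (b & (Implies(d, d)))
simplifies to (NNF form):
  b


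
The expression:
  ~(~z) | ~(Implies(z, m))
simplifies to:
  z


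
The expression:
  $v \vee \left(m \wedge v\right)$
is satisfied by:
  {v: True}


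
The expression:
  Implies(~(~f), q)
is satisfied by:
  {q: True, f: False}
  {f: False, q: False}
  {f: True, q: True}


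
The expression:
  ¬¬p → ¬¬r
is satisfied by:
  {r: True, p: False}
  {p: False, r: False}
  {p: True, r: True}


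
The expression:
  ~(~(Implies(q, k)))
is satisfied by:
  {k: True, q: False}
  {q: False, k: False}
  {q: True, k: True}


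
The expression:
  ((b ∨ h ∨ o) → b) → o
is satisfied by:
  {o: True, h: True, b: False}
  {o: True, h: False, b: False}
  {b: True, o: True, h: True}
  {b: True, o: True, h: False}
  {h: True, b: False, o: False}


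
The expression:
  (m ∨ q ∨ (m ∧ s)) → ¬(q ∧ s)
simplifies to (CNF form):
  ¬q ∨ ¬s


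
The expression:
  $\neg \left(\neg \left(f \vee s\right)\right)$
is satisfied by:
  {s: True, f: True}
  {s: True, f: False}
  {f: True, s: False}


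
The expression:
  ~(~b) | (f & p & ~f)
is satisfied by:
  {b: True}


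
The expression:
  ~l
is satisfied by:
  {l: False}


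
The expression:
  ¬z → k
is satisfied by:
  {k: True, z: True}
  {k: True, z: False}
  {z: True, k: False}


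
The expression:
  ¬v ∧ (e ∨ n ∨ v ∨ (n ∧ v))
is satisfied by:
  {n: True, e: True, v: False}
  {n: True, v: False, e: False}
  {e: True, v: False, n: False}


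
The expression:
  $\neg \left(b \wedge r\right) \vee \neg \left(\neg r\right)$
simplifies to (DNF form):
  $\text{True}$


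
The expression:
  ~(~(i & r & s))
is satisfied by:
  {r: True, i: True, s: True}


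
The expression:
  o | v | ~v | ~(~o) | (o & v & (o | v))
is always true.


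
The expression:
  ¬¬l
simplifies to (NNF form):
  l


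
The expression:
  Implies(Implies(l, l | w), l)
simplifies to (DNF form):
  l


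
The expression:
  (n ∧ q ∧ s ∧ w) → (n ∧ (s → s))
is always true.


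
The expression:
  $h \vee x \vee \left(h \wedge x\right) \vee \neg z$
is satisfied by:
  {x: True, h: True, z: False}
  {x: True, h: False, z: False}
  {h: True, x: False, z: False}
  {x: False, h: False, z: False}
  {x: True, z: True, h: True}
  {x: True, z: True, h: False}
  {z: True, h: True, x: False}


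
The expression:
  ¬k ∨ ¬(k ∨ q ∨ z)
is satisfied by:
  {k: False}


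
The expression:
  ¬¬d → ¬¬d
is always true.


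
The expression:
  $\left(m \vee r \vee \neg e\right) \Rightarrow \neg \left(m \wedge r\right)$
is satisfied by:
  {m: False, r: False}
  {r: True, m: False}
  {m: True, r: False}


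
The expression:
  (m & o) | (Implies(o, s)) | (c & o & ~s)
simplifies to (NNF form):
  c | m | s | ~o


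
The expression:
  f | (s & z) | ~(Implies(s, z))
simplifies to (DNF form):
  f | s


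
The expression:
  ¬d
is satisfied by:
  {d: False}


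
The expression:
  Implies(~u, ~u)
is always true.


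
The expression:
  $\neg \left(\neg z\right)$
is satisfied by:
  {z: True}


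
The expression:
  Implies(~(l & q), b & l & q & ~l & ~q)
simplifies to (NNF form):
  l & q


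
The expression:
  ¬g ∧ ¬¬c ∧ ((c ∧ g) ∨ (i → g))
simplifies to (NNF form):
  c ∧ ¬g ∧ ¬i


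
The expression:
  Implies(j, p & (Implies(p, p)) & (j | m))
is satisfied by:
  {p: True, j: False}
  {j: False, p: False}
  {j: True, p: True}


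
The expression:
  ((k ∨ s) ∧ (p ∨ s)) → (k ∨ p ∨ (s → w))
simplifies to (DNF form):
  k ∨ p ∨ w ∨ ¬s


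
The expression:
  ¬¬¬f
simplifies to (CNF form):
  ¬f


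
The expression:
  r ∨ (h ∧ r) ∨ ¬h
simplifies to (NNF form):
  r ∨ ¬h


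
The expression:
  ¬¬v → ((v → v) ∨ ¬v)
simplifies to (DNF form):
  True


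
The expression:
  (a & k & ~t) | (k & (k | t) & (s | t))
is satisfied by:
  {a: True, t: True, s: True, k: True}
  {a: True, t: True, k: True, s: False}
  {a: True, s: True, k: True, t: False}
  {a: True, k: True, s: False, t: False}
  {t: True, k: True, s: True, a: False}
  {t: True, k: True, s: False, a: False}
  {k: True, s: True, t: False, a: False}


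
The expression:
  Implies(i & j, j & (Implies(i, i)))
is always true.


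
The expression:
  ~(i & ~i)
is always true.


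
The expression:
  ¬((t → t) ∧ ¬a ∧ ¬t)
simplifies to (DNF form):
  a ∨ t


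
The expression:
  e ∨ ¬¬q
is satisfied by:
  {q: True, e: True}
  {q: True, e: False}
  {e: True, q: False}


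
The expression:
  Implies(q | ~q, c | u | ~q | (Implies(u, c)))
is always true.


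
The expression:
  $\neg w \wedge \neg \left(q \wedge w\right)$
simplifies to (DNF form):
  $\neg w$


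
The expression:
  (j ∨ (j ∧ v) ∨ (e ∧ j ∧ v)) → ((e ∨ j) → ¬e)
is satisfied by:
  {e: False, j: False}
  {j: True, e: False}
  {e: True, j: False}


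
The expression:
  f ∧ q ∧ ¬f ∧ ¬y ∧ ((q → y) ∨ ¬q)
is never true.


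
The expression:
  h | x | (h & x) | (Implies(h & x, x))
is always true.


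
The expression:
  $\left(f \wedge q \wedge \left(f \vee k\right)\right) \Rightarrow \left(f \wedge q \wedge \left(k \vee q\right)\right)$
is always true.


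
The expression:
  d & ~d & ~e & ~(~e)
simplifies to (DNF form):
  False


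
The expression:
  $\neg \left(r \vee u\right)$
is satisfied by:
  {u: False, r: False}


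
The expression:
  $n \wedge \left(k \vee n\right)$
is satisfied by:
  {n: True}


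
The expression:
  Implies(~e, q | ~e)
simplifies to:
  True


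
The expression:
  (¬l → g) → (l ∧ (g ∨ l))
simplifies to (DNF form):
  l ∨ ¬g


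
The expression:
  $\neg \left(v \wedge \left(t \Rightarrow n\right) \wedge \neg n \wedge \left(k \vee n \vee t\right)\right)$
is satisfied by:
  {n: True, t: True, k: False, v: False}
  {n: True, k: False, t: False, v: False}
  {t: True, n: False, k: False, v: False}
  {n: False, k: False, t: False, v: False}
  {v: True, n: True, t: True, k: False}
  {v: True, n: True, k: False, t: False}
  {v: True, t: True, n: False, k: False}
  {v: True, n: False, k: False, t: False}
  {n: True, k: True, t: True, v: False}
  {n: True, k: True, v: False, t: False}
  {k: True, t: True, v: False, n: False}
  {k: True, v: False, t: False, n: False}
  {n: True, k: True, v: True, t: True}
  {n: True, k: True, v: True, t: False}
  {k: True, v: True, t: True, n: False}


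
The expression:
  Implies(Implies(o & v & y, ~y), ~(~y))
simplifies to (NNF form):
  y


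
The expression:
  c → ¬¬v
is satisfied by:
  {v: True, c: False}
  {c: False, v: False}
  {c: True, v: True}


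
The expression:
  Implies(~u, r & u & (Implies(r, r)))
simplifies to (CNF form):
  u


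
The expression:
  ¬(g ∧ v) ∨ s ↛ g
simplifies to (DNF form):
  ¬g ∨ ¬v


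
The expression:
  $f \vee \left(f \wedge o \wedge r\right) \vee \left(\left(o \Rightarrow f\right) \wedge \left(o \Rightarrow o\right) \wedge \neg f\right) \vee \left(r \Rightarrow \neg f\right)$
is always true.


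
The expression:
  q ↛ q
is never true.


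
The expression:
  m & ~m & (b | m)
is never true.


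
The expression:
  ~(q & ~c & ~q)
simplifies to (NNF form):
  True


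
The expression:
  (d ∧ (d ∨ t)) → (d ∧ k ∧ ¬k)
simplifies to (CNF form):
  ¬d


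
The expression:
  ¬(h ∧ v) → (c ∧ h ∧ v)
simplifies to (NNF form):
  h ∧ v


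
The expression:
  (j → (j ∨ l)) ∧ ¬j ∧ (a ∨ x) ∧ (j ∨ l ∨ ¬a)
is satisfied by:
  {x: True, l: True, j: False, a: False}
  {x: True, l: False, j: False, a: False}
  {a: True, x: True, l: True, j: False}
  {a: True, l: True, j: False, x: False}


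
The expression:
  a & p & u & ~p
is never true.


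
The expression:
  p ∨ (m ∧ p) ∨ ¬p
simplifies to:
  True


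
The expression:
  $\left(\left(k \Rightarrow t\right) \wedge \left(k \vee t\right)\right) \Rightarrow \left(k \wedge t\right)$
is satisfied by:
  {k: True, t: False}
  {t: False, k: False}
  {t: True, k: True}


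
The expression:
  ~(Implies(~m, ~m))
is never true.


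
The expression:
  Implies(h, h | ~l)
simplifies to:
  True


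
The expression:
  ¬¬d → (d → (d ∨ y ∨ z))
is always true.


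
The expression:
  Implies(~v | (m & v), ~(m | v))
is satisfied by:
  {m: False}


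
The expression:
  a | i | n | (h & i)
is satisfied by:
  {i: True, n: True, a: True}
  {i: True, n: True, a: False}
  {i: True, a: True, n: False}
  {i: True, a: False, n: False}
  {n: True, a: True, i: False}
  {n: True, a: False, i: False}
  {a: True, n: False, i: False}


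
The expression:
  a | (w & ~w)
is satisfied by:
  {a: True}


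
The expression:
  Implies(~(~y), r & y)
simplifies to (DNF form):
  r | ~y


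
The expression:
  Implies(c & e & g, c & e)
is always true.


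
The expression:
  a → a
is always true.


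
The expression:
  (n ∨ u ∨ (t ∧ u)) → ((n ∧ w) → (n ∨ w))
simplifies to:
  True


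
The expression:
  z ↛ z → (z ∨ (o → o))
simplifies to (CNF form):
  True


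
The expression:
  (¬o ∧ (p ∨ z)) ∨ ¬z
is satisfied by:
  {o: False, z: False}
  {z: True, o: False}
  {o: True, z: False}
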